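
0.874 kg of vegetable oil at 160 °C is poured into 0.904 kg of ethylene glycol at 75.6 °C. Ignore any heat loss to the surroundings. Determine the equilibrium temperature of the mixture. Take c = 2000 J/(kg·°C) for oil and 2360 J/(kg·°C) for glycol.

T_f ≈ 113.6 °C

Conservation of energy gives ΣQ = 0:
0.874×2000×(T − 160) + 0.904×2360×(T − 75.6) = 0
1748(T − 160) + 2133.4(T − 75.6) = 0
3881.4 T = 440968
T ≈ 113.61 °C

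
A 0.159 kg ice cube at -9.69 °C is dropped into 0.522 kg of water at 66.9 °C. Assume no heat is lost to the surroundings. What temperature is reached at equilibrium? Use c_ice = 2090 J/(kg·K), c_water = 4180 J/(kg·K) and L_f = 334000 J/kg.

Sum of m c ΔT and latent-heat terms is zero:
warm ice to 0 °C: 0.159·2090·(0 − (-9.69)) = 3220.1; melt ice: 0.159·334000 = 53106; meltwater 0→T: 0.159·4180·T = 664.62 T; water: 2182(T − 66.9)
2846.6 T = 145973 − 56326 = 89647
T ≈ 31.49 °C. Since T > 0 °C, the all-ice-melts assumption holds.

T_f ≈ 31.5 °C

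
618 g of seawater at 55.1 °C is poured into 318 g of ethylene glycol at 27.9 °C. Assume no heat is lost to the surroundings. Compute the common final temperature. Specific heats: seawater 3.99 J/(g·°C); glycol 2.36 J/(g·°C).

T_f ≈ 48.8 °C

Heat lost by the seawater equals heat gained by the glycol:
618*3.99*(55.1 − T) = 318*2.36*(T − 27.9)
2465.8(55.1 − T) = 750.48(T − 27.9)
3216.3 T = 156805  ⇒  T ≈ 48.75 °C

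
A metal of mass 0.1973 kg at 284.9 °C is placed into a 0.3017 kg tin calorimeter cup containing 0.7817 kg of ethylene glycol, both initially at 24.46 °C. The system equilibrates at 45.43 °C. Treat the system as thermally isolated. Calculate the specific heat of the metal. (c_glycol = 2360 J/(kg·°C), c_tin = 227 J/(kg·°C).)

Setting the total heat transfer to zero:
0.1973·c·(45.43 − 284.9) + 0.7817·2360·(45.43 − 24.46) + 0.3017·227·(45.43 − 24.46) = 0
-47.25 c = -40122
c = -40122/-47.25 ≈ 849.2 J/(kg·°C)

c ≈ 849 J/(kg·°C)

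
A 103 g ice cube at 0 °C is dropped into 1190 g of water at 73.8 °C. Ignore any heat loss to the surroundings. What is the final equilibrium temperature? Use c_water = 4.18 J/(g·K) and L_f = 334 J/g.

T_f ≈ 61.6 °C

Let T be the final temperature. ΣQ_i = 0:
melt ice: 103×334 = 34402
  warm the meltwater: 430.54 T
  water cools: 1190×4.18×(T − 73.8) = 4974.2(T − 73.8)
5404.7 T = 367096 − 34402 = 332694
T ≈ 61.56 °C — above 0 °C, consistent with complete melting.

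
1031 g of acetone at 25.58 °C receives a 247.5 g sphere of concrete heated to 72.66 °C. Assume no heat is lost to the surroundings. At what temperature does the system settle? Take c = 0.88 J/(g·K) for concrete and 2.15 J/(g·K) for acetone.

Heat lost by the concrete equals heat gained by the acetone:
247.5×0.88×(72.66 − T) = 1031×2.15×(T − 25.58)
217.8(72.66 − T) = 2216.7(T − 25.58)
2434.5 T = 72527  ⇒  T ≈ 29.79 °C

T_f ≈ 29.8 °C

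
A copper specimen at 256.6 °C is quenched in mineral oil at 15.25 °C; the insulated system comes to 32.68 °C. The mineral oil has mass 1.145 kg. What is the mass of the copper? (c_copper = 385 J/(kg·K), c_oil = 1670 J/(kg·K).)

m ≈ 0.387 kg

Conservation of energy gives ΣQ = 0:
m×385×(32.68 − 256.6) + 1.145×1670×(32.68 − 15.25) = 0
-86209 m = -33329
m = -33329/-86209 ≈ 0.3866 kg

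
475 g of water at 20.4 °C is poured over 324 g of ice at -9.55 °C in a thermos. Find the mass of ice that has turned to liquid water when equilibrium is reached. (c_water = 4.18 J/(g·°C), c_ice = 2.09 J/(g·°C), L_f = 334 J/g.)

m_melted ≈ 102 g

Heat available from the water dropping to 0 °C: 475·4.18·20.4 = 40504 J.
Warming the ice to 0 °C takes 324·2.09·9.55 = 6466.9 J, leaving 34037 J for melting.
Melting all 324 g of ice would need 324·334 = 108216 J.
Since 34037 < 108216 J, not all the ice melts; equilibrium is at 0 °C.
Mass melted = 34037/334 ≈ 101.9 g.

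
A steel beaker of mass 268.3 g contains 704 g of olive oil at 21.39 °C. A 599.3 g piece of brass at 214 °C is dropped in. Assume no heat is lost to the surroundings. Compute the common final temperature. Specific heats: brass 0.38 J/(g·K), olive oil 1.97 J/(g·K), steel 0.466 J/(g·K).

Let T be the final temperature. ΣQ_i = 0:
599.3·0.38·(T − 214) + 704·1.97·(T − 21.39) + 268.3·0.466·(T − 21.39) = 0
227.73(T − 214) + 1386.9(T − 21.39) + 125.03(T − 21.39) = 0
1739.6 T = 81075
T = 81075 / 1739.6 = 46.6 °C

T_f ≈ 46.6 °C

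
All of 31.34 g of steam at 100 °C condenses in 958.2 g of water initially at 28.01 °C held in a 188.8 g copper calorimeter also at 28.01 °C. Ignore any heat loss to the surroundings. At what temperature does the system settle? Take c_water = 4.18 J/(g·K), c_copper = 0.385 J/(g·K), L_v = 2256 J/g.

Taking heat into each body as positive, Σ m c ΔT = 0:
condense steam: −31.34×2256 = −70703; condensed water 100 °C→T: 131(T − 100); water warms: 958.2×4.18×(T − 28.01) = 4005.3(T − 28.01); cup: 72.69(T − 28.01)
4209 T = 70703 + 13100 + 114224 = 198027
T ≈ 47.05 °C, under the boiling point, so the assumption holds.

T_f ≈ 47.0 °C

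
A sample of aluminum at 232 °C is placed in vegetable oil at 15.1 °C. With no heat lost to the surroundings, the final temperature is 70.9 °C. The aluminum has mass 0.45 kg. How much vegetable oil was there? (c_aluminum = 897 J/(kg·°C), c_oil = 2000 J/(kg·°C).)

Heat lost by the aluminum = heat gained by the oil:
0.45·897·(232 − 70.9) = m·2000·(70.9 − 15.1)
111600 m = 65028  ⇒  m ≈ 0.5827 kg

m ≈ 0.583 kg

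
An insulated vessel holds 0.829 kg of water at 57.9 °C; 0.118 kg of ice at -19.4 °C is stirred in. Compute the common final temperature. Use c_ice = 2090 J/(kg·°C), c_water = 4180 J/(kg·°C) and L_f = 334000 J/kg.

T_f ≈ 39.5 °C

Energy conservation, ΣQ = 0:
ice -19.4→0 °C: 0.118×2090×19.4 = 4784.4
  latent heat to melt: 0.118×334000 = 39412
  meltwater 0→T: 0.118×4180×T = 493.24 T
  water cools: 0.829×4180×(T − 57.9) = 3465.2(T − 57.9)
3958.5 T = 200636 − 44196 = 156440
T ≈ 39.52 °C — above 0 °C, consistent with complete melting.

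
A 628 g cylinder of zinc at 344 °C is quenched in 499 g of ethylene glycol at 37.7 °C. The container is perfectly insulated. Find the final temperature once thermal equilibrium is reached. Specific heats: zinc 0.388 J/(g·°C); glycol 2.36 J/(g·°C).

T_f ≈ 90.2 °C

Energy conservation, ΣQ = 0:
628×0.388×(T − 344) + 499×2.36×(T − 37.7) = 0
(243.66 + 1177.6) T = 243.66×344 + 1177.6×37.7
T = 128217/1421.3 ≈ 90.21 °C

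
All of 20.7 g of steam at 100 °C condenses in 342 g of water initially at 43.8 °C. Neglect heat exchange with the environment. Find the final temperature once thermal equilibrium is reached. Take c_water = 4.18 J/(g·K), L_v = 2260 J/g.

T_f ≈ 77.9 °C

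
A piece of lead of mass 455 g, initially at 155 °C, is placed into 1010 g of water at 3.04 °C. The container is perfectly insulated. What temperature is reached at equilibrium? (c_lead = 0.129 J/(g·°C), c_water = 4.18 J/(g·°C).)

T_f ≈ 5.1 °C

|Q_lead| = |Q_water|:
455*0.129*(155 − T) = 1010*4.18*(T − 3.04)
58.7(155 − T) = 4221.8(T − 3.04)
4280.5 T = 21932  ⇒  T ≈ 5.12 °C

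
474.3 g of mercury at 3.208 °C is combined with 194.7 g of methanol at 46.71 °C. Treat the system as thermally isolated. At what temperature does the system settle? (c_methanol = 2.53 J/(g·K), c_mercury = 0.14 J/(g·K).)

Heat gained plus heat lost sum to zero:
194.7·2.53·(T − 46.71) + 474.3·0.14·(T − 3.208) = 0
(492.59 + 66.4) T = 492.59·46.71 + 66.4·3.208
T ≈ 41.54 °C

T_f ≈ 41.5 °C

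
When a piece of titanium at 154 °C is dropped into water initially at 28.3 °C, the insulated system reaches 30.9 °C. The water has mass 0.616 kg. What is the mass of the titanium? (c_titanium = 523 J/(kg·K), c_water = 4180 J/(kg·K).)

m ≈ 0.104 kg

Setting the total heat transfer to zero:
m·523·(30.9 − 154) + 0.616·4180·(30.9 − 28.3) = 0
-64381 m = -6694.7
m = -6694.7/-64381 ≈ 0.104 kg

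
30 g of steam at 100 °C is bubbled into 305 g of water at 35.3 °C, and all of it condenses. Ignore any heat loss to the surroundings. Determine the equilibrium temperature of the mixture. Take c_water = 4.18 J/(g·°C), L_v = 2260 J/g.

Setting the total heat transfer to zero:
condense steam: −30·2260 = −67800
  condensate cools 100→T: 30·4.18·(T − 100) = 125.4(T − 100)
  water warms: 305·4.18·(T − 35.3) = 1274.9(T − 35.3)
1400.3 T = 67800 + 12540 + 45004 = 125344
T ≈ 89.51 °C (< 100 °C, so full condensation is consistent).

T_f ≈ 89.5 °C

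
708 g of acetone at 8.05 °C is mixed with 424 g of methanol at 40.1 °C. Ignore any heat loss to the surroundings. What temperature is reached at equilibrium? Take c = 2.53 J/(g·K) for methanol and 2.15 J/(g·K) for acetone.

T_f ≈ 21.3 °C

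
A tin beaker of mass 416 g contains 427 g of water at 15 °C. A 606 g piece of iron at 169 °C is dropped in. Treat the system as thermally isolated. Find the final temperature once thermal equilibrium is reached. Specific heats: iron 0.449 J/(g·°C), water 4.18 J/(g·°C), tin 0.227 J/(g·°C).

Setting the total heat transfer to zero:
606×0.449×(T − 169) + 427×4.18×(T − 15) + 416×0.227×(T − 15) = 0
272.09(T − 169) + 1784.9(T − 15) + 94.43(T − 15) = 0
(272.09 + 1784.9 + 94.43) T = 272.09×169 + 1784.9×15 + 94.43×15
T = 74173 / 2151.4 = 34.5 °C

T_f ≈ 34.5 °C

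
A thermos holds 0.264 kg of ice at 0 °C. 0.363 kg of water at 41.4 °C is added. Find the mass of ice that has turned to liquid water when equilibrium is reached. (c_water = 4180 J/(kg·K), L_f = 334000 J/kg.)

Heat available from the water dropping to 0 °C: 0.363·4180·41.4 = 62818 J.
Fully melting the ice requires m_ice L_f = 0.264·334000 = 88176 J.
That's not enough to melt it all — equilibrium is at 0 °C with ice remaining.
m_melted·334000 = 62818  ⇒  m_melted ≈ 0.1881 kg.

m_melted ≈ 0.188 kg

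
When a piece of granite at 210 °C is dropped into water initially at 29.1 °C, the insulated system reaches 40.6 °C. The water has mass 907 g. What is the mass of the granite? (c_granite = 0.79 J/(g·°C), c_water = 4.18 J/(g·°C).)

Conservation of energy gives ΣQ = 0:
m·0.79·(40.6 − 210) + 907·4.18·(40.6 − 29.1) = 0
-133.83 m = -43599
m = -43599/-133.83 ≈ 325.8 g

m ≈ 326 g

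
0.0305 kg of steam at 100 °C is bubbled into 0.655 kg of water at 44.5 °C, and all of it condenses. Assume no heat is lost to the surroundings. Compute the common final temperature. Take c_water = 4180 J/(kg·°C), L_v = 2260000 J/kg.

Heat gained plus heat lost sum to zero:
steam→water at 100 °C releases m L_v = 0.0305·2260000 = 68930; condensed water 100 °C→T: 127.49(T − 100); original water: 2737.9(T − 44.5)
2865.4 T = 68930 + 12749 + 121837 = 203516
T ≈ 71.03 °C, under the boiling point, so the assumption holds.

T_f ≈ 71.0 °C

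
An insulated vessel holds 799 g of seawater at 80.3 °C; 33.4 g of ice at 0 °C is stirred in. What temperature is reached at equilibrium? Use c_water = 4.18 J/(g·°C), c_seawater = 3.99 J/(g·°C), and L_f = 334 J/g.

T_f ≈ 73.6 °C

Taking heat into each body as positive, Σ m c ΔT = 0:
melt ice: 33.4×334 = 11156; warm the meltwater: 139.61 T; seawater cools: 799×3.99×(T − 80.3) = 3188(T − 80.3)
3327.6 T = 255997 − 11156 = 244842
T ≈ 73.58 °C — above 0 °C, consistent with complete melting.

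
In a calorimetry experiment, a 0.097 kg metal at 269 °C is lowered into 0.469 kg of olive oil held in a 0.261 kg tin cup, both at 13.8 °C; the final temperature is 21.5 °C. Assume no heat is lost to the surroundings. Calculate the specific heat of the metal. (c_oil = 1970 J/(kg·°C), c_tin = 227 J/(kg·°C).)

c ≈ 315 J/(kg·°C)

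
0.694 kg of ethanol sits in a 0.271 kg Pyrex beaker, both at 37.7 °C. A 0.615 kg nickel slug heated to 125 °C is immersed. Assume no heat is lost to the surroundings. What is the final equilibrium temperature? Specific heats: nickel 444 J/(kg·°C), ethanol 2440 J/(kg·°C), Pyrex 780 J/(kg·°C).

Taking heat into each body as positive, Σ m c ΔT = 0:
0.615×444×(T − 125) + 0.694×2440×(T − 37.7) + 0.271×780×(T − 37.7) = 0
273.06(T − 125) + 1693.4(T − 37.7) + 211.38(T − 37.7) = 0
(273.06 + 1693.4 + 211.38) T = 273.06×125 + 1693.4×37.7 + 211.38×37.7
T = 105941 / 2177.8 = 48.6 °C

T_f ≈ 48.6 °C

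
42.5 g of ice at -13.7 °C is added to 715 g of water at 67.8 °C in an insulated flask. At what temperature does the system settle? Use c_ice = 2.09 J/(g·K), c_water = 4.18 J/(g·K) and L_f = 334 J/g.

T_f ≈ 59.1 °C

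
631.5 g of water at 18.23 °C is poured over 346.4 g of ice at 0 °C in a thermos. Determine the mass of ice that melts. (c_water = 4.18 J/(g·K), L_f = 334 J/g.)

Heat available from the water dropping to 0 °C: 631.5·4.18·18.23 = 48121 J.
Melting all 346.4 g of ice would need 346.4·334 = 115698 J.
That's not enough to melt it all — equilibrium is at 0 °C with ice remaining.
m_melt = 48121 / L_f = 144.1 g.

m_melted ≈ 144 g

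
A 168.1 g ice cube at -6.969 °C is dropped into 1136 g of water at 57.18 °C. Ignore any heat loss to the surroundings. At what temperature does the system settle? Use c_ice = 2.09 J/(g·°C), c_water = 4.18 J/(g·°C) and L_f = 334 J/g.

T_f ≈ 39.1 °C

Heat gained plus heat lost sum to zero:
warm ice to 0 °C: 168.1×2.09×(0 − (-6.969)) = 2448.4
  melt ice: 168.1×334 = 56145
  meltwater 0→T: 168.1×4.18×T = 702.66 T
  water: 4748.5(T − 57.18)
5451.1 T = 271518 − 58594 = 212924
T ≈ 39.06 °C. Since T > 0 °C, the all-ice-melts assumption holds.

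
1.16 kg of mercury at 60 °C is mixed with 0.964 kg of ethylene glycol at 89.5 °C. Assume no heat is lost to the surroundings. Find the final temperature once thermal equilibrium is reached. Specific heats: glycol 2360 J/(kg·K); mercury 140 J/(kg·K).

T_f ≈ 87.5 °C

|Q_glycol| = |Q_mercury|:
0.964*2360*(89.5 − T) = 1.16*140*(T − 60)
2275(89.5 − T) = 162.4(T − 60)
2437.4 T = 213360  ⇒  T ≈ 87.53 °C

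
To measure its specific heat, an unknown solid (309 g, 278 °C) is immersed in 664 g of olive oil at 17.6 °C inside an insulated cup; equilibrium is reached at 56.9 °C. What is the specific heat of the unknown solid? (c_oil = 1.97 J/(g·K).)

m_s c (T_s − T_f) = m_oil c_oil (T_f − T_0):
309×c×(278 − 56.9) = 664×1.97×(56.9 − 17.6)
68320 c = 51408  ⇒  c ≈ 0.7525 J/(g·K)

c ≈ 0.752 J/(g·K)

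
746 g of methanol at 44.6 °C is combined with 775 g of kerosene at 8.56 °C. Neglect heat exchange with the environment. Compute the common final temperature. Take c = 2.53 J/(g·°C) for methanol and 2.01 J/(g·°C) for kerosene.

T_f ≈ 28.3 °C

Net heat exchanged in the isolated system is zero:
746·2.53·(T − 44.6) + 775·2.01·(T − 8.56) = 0
1887.4(T − 44.6) + 1557.7(T − 8.56) = 0
(1887.4 + 1557.7) T = 1887.4·44.6 + 1557.7·8.56
T = 97511 / 3445.1 = 28.3 °C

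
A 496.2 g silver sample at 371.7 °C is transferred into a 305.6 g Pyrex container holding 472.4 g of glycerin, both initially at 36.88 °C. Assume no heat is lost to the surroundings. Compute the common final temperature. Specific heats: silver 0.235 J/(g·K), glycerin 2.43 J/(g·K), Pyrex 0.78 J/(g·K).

Energy conservation, ΣQ = 0:
496.2×0.235×(T − 371.7) + 472.4×2.43×(T − 36.88) + 305.6×0.78×(T − 36.88) = 0
116.61(T − 371.7) + 1147.9(T − 36.88) + 238.37(T − 36.88) = 0
(116.61 + 1147.9 + 238.37) T = 116.61×371.7 + 1147.9×36.88 + 238.37×36.88
T = 94470 / 1502.9 = 62.9 °C

T_f ≈ 62.9 °C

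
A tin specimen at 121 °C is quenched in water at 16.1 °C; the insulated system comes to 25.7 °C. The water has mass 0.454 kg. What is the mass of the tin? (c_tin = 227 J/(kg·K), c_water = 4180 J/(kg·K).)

m ≈ 0.842 kg

Heat gained plus heat lost sum to zero:
m·227·(25.7 − 121) + 0.454·4180·(25.7 − 16.1) = 0
-21633 m = -18218
m = -18218/-21633 ≈ 0.8421 kg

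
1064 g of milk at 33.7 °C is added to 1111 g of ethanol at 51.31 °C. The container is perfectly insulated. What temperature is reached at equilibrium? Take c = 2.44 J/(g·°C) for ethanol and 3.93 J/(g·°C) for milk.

Setting the total heat transfer to zero:
1111*2.44*(T − 51.31) + 1064*3.93*(T − 33.7) = 0
(2710.8 + 4181.5) T = 2710.8*51.31 + 4181.5*33.7
T = 280010 / 6892.4 = 40.6 °C

T_f ≈ 40.6 °C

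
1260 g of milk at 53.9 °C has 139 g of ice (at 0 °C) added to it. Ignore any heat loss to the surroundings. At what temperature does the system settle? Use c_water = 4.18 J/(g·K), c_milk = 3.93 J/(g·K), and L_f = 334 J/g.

Heat gained plus heat lost sum to zero:
latent heat to melt: 139×334 = 46426; meltwater 0→T: 139×4.18×T = 581.02 T; milk cools: 1260×3.93×(T − 53.9) = 4951.8(T − 53.9)
5532.8 T = 266902 − 46426 = 220476
T ≈ 39.85 °C (positive, so assuming full melt was valid).

T_f ≈ 39.8 °C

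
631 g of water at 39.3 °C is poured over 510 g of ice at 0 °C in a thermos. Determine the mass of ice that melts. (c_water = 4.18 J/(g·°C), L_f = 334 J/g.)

m_melted ≈ 310 g

Heat available from the water dropping to 0 °C: 631·4.18·39.3 = 103657 J.
Fully melting the ice requires m_ice L_f = 510·334 = 170340 J.
That's not enough to melt it all — equilibrium is at 0 °C with ice remaining.
Mass melted = 103657/334 ≈ 310.3 g.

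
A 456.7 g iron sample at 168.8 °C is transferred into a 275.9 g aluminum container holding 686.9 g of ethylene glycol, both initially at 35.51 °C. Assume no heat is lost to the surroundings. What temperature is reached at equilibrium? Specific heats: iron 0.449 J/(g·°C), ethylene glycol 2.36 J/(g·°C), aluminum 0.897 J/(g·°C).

T_f ≈ 48.7 °C

With ΣQ=0 the equilibrium temperature is the m·c-weighted mean:
T_f = (205.06×168.8 + 1621.1×35.51 + 247.48×35.51) / (205.06 + 1621.1 + 247.48)
    = 100967 / 2073.6 ≈ 48.69 °C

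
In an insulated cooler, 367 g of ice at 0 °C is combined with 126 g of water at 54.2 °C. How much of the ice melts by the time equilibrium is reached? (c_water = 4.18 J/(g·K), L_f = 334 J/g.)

m_melted ≈ 85.5 g

Water can give up m c ΔT = 126·4.18·54.2 = 28546 J before reaching 0 °C.
To melt every bit of ice: 367·334 = 122578 J.
That's not enough to melt it all — equilibrium is at 0 °C with ice remaining.
m_melted·334 = 28546  ⇒  m_melted ≈ 85.47 g.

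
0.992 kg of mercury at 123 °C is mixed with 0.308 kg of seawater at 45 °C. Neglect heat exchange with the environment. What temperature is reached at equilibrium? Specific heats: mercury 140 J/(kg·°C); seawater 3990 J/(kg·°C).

Let T be the final temperature. ΣQ_i = 0:
0.992×140×(T − 123) + 0.308×3990×(T − 45) = 0
138.88(T − 123) + 1228.9(T − 45) = 0
(138.88 + 1228.9) T = 138.88×123 + 1228.9×45
T = 72384/1367.8 ≈ 52.92 °C

T_f ≈ 52.9 °C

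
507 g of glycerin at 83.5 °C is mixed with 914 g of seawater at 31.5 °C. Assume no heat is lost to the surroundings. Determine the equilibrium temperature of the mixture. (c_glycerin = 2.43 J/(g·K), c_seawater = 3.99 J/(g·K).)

T_f ≈ 44.6 °C

Energy conservation, ΣQ = 0:
507·2.43·(T − 83.5) + 914·3.99·(T − 31.5) = 0
(1232 + 3646.9) T = 1232·83.5 + 3646.9·31.5
T ≈ 44.63 °C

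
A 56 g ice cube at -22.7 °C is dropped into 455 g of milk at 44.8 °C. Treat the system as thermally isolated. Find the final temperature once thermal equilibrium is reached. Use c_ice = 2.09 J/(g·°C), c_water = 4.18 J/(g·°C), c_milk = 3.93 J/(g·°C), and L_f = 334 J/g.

Let T be the final temperature. ΣQ_i = 0:
ice -22.7→0 °C: 56·2.09·22.7 = 2656.8; latent heat to melt: 56·334 = 18704; meltwater 0→T: 56·4.18·T = 234.08 T; milk cools: 455·3.93·(T − 44.8) = 1788.2(T − 44.8)
2022.2 T = 80109 − 21361 = 58748
T ≈ 29.05 °C. Since T > 0 °C, the all-ice-melts assumption holds.

T_f ≈ 29.1 °C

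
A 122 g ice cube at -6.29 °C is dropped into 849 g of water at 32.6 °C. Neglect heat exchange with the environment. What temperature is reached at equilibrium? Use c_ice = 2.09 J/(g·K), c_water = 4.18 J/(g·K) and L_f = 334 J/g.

T_f ≈ 18.1 °C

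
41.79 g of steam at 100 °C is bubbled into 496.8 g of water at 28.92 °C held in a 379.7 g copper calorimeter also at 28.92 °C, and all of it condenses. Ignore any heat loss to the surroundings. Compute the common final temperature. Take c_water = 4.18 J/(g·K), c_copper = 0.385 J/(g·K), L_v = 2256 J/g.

Sum of m c ΔT and latent-heat terms is zero:
latent heat released on condensation: 41.79·2256 = 94278; condensed water 100 °C→T: 174.68(T − 100); original water: 2076.6(T − 28.92); copper cup: 379.7·0.385·(T − 28.92) = 146.18(T − 28.92)
2397.5 T = 94278 + 17468 + 64284 = 176030
T ≈ 73.42 °C, under the boiling point, so the assumption holds.

T_f ≈ 73.4 °C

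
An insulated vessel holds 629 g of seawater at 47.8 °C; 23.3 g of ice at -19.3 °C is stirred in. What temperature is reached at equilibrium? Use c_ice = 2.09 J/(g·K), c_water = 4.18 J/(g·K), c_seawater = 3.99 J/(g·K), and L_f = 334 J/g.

T_f ≈ 42.7 °C

Conservation of energy gives ΣQ = 0:
warm ice to 0 °C: 23.3·2.09·(0 − (-19.3)) = 939.85; melt ice: 23.3·334 = 7782.2; meltwater 0→T: 23.3·4.18·T = 97.39 T; seawater cools: 629·3.99·(T − 47.8) = 2509.7(T − 47.8)
2607.1 T = 119964 − 8722.1 = 111242
T ≈ 42.67 °C (positive, so assuming full melt was valid).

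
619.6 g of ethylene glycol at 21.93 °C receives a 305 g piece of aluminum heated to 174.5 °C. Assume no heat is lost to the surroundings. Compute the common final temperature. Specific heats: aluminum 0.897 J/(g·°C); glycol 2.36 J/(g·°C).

Energy conservation, ΣQ = 0:
305*0.897*(T − 174.5) + 619.6*2.36*(T − 21.93) = 0
273.58(T − 174.5) + 1462.3(T − 21.93) = 0
(273.58 + 1462.3) T = 273.58*174.5 + 1462.3*21.93
T ≈ 45.98 °C

T_f ≈ 46.0 °C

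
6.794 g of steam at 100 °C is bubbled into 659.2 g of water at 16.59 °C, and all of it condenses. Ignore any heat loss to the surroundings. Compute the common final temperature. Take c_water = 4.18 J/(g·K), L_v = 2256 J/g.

Let T be the final temperature. ΣQ_i = 0:
latent heat released on condensation: 6.794×2256 = 15327
  condensed water 100 °C→T: 28.4(T − 100)
  water warms: 659.2×4.18×(T − 16.59) = 2755.5(T − 16.59)
2783.9 T = 15327 + 2839.9 + 45713 = 63880
T ≈ 22.95 °C (< 100 °C, so full condensation is consistent).

T_f ≈ 22.9 °C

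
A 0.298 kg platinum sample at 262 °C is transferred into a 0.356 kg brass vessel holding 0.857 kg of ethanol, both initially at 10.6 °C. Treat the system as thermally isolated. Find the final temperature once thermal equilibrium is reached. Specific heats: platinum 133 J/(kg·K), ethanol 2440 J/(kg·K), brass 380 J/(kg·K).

T_f ≈ 15.0 °C

Let T be the final temperature. ΣQ_i = 0:
0.298*133*(T − 262) + 0.857*2440*(T − 10.6) + 0.356*380*(T − 10.6) = 0
(39.63 + 2091.1 + 135.28) T = 39.63*262 + 2091.1*10.6 + 135.28*10.6
T ≈ 15.00 °C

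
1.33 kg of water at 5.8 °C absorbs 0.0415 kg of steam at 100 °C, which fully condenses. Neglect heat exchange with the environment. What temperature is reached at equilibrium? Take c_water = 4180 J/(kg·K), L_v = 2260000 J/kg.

T_f ≈ 25.0 °C

Energy conservation, ΣQ = 0:
steam→water at 100 °C releases m L_v = 0.0415·2260000 = 93790
  condensed water 100 °C→T: 173.47(T − 100)
  water warms: 1.33·4180·(T − 5.8) = 5559.4(T − 5.8)
5732.9 T = 93790 + 17347 + 32245 = 143382
T ≈ 25.01 °C — below 100 °C, confirming all the steam condensed.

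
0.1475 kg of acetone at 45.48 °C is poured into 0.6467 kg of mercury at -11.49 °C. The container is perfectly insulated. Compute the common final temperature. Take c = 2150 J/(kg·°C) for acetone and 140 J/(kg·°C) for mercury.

T_f ≈ 32.8 °C

Heat gained plus heat lost sum to zero:
0.1475·2150·(T − 45.48) + 0.6467·140·(T − (-11.49)) = 0
317.12(T − 45.48) + 90.54(T − (-11.49)) = 0
407.66 T = 13383
T = 13383 / 407.66 = 32.8 °C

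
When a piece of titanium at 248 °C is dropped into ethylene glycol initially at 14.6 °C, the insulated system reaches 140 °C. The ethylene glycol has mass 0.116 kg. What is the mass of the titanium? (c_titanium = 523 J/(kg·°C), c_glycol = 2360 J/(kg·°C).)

m ≈ 0.608 kg

Heat lost by the titanium = heat gained by the glycol:
m·523·(248 − 140) = 0.116·2360·(140 − 14.6)
56484 m = 34330  ⇒  m ≈ 0.6078 kg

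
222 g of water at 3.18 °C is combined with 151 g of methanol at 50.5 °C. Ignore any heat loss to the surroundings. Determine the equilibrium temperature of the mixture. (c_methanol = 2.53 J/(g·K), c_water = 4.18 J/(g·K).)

Heat lost by the methanol equals heat gained by the water:
151×2.53×(50.5 − T) = 222×4.18×(T − 3.18)
382.03(50.5 − T) = 927.96(T − 3.18)
1310 T = 22243  ⇒  T ≈ 16.98 °C

T_f ≈ 17.0 °C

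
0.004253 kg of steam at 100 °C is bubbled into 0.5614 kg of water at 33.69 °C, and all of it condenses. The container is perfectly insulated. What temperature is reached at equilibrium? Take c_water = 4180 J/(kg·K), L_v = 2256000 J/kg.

T_f ≈ 38.2 °C

Sum of m c ΔT and latent-heat terms is zero:
condense steam: −0.004253×2256000 = −9594.8; condensed water 100 °C→T: 17.78(T − 100); water warms: 0.5614×4180×(T − 33.69) = 2346.7(T − 33.69)
2364.4 T = 9594.8 + 1777.8 + 79059 = 90431
T ≈ 38.25 °C (< 100 °C, so full condensation is consistent).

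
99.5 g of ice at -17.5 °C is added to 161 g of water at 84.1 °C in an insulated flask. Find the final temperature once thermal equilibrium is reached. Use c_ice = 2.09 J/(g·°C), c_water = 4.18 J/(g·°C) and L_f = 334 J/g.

T_f ≈ 18.1 °C

Taking heat into each body as positive, Σ m c ΔT = 0:
warm ice to 0 °C: 99.5×2.09×(0 − (-17.5)) = 3639.2
  fusion: m_ice L_f = 99.5×334 = 33233
  warm the meltwater: 415.91 T
  water: 672.98(T − 84.1)
1088.9 T = 56598 − 36872 = 19725
T ≈ 18.12 °C (positive, so assuming full melt was valid).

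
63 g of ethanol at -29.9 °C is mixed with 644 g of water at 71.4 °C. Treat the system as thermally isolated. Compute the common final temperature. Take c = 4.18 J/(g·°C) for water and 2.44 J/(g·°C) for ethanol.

T_f ≈ 65.9 °C

T_f is the heat-capacity-weighted average of the initial temperatures:
T_f = (2691.9*71.4 + 153.72*(-29.9)) / (2691.9 + 153.72)
    = 187607 / 2845.6 ≈ 65.93 °C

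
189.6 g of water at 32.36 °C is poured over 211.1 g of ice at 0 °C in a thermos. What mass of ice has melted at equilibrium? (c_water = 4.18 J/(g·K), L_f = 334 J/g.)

Cooling the water to 0 °C releases 189.6×4.18×32.36 = 25646 J.
To melt every bit of ice: 211.1×334 = 70507 J.
Since 25646 < 70507 J, not all the ice melts; equilibrium is at 0 °C.
m_melted×334 = 25646  ⇒  m_melted ≈ 76.79 g.

m_melted ≈ 76.8 g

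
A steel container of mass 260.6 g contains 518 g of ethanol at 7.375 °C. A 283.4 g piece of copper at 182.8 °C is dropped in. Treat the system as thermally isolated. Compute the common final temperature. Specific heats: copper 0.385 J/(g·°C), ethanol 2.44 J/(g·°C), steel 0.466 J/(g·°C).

Heat gained plus heat lost sum to zero:
283.4·0.385·(T − 182.8) + 518·2.44·(T − 7.375) + 260.6·0.466·(T − 7.375) = 0
109.11(T − 182.8) + 1263.9(T − 7.375) + 121.44(T − 7.375) = 0
1494.5 T = 30162
T ≈ 20.18 °C

T_f ≈ 20.2 °C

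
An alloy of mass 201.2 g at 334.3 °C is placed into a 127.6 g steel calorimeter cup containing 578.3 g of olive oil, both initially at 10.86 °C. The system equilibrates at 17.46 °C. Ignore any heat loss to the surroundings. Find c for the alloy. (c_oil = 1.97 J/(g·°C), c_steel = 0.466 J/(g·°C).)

c ≈ 0.124 J/(g·°C)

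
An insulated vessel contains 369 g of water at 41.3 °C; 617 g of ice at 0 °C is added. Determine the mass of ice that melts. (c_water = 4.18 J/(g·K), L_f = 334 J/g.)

m_melted ≈ 191 g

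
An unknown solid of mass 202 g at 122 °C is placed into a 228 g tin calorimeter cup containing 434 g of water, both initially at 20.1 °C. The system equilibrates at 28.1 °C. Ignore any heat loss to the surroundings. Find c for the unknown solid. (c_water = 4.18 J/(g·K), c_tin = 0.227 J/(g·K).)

Conservation of energy gives ΣQ = 0:
202×c×(28.1 − 122) + 434×4.18×(28.1 − 20.1) + 228×0.227×(28.1 − 20.1) = 0
-18968 c = -14927
c = -14927/-18968 ≈ 0.787 J/(g·K)

c ≈ 0.787 J/(g·K)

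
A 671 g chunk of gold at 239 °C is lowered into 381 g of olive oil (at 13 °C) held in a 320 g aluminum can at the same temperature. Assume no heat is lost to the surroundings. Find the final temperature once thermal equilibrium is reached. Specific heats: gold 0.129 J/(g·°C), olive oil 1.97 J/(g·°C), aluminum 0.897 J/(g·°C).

T_f ≈ 30.4 °C

T_f is the heat-capacity-weighted average of the initial temperatures:
T_f = (86.56*239 + 750.57*13 + 287.04*13) / (86.56 + 750.57 + 287.04)
    = 34177 / 1124.2 ≈ 30.40 °C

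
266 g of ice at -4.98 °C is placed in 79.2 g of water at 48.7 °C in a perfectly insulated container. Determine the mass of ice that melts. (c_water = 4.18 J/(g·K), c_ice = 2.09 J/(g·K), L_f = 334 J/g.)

m_melted ≈ 40 g

Water can give up m c ΔT = 79.2×4.18×48.7 = 16122 J before reaching 0 °C.
Of that, 266×2.09×4.98 = 2768.6 J goes to bring the ice to 0 °C, leaving 13354 J.
Fully melting the ice requires m_ice L_f = 266×334 = 88844 J.
Since 13354 < 88844 J, not all the ice melts; equilibrium is at 0 °C.
Mass melted = 13354/334 ≈ 39.98 g.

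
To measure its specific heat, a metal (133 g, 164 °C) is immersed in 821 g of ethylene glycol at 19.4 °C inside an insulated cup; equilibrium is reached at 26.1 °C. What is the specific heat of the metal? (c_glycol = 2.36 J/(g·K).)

c ≈ 0.708 J/(g·K)

Heat gained plus heat lost sum to zero:
133·c·(26.1 − 164) + 821·2.36·(26.1 − 19.4) = 0
-18341 c = -12982
c = -12982/-18341 ≈ 0.7078 J/(g·K)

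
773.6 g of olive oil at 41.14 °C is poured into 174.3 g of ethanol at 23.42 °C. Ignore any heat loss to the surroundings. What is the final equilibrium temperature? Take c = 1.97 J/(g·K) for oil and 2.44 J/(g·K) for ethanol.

T_f ≈ 37.3 °C

T_f = Σ m_i c_i T_i / Σ m_i c_i:
T_f = (1524×41.14 + 425.29×23.42) / (1524 + 425.29)
    = 72657 / 1949.3 ≈ 37.27 °C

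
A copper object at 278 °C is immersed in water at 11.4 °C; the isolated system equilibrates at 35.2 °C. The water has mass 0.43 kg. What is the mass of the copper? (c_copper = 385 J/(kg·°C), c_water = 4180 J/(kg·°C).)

m ≈ 0.458 kg

Heat lost by the copper = heat gained by the water:
m·385·(278 − 35.2) = 0.43·4180·(35.2 − 11.4)
93478 m = 42778  ⇒  m ≈ 0.4576 kg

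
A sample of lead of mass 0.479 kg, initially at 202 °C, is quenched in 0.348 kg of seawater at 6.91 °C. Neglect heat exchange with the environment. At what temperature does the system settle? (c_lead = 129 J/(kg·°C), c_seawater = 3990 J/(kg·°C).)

T_f ≈ 15.2 °C

With ΣQ=0 the equilibrium temperature is the m·c-weighted mean:
T_f = (61.79·202 + 1388.5·6.91) / (61.79 + 1388.5)
    = 22076 / 1450.3 ≈ 15.22 °C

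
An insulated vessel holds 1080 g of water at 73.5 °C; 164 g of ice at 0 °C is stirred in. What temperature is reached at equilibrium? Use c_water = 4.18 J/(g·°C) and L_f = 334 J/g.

T_f ≈ 53.3 °C

Taking heat into each body as positive, Σ m c ΔT = 0:
latent heat to melt: 164·334 = 54776; meltwater 0→T: 164·4.18·T = 685.52 T; water: 4514.4(T − 73.5)
5199.9 T = 331808 − 54776 = 277032
T ≈ 53.28 °C — above 0 °C, consistent with complete melting.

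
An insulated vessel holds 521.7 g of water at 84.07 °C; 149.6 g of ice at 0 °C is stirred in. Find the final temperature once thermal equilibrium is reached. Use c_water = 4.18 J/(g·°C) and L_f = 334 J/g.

T_f ≈ 47.5 °C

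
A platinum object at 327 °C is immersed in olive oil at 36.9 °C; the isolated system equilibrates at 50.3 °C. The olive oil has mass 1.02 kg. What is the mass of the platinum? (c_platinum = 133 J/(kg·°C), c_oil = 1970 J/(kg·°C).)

|Q_platinum| = |Q_oil|:
m·133·(327 − 50.3) = 1.02·1970·(50.3 − 36.9)
36801 m = 26926  ⇒  m ≈ 0.7317 kg

m ≈ 0.732 kg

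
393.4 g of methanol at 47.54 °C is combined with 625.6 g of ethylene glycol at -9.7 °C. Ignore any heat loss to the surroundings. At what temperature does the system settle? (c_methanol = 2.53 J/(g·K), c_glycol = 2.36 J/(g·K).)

T_f ≈ 13.3 °C

Heat lost by the methanol equals heat gained by the glycol:
393.4·2.53·(47.54 − T) = 625.6·2.36·(T − (-9.7))
995.3(47.54 − T) = 1476.4(T − (-9.7))
2471.7 T = 32995  ⇒  T ≈ 13.35 °C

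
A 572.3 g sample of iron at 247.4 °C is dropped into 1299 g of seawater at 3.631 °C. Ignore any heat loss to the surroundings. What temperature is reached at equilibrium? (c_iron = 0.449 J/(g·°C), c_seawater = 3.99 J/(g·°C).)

T_f ≈ 15.1 °C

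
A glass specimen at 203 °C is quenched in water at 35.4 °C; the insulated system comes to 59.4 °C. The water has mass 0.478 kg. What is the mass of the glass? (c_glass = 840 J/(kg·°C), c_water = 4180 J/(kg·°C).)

Heat lost by the glass = heat gained by the water:
m×840×(203 − 59.4) = 0.478×4180×(59.4 − 35.4)
120624 m = 47953  ⇒  m ≈ 0.3975 kg

m ≈ 0.398 kg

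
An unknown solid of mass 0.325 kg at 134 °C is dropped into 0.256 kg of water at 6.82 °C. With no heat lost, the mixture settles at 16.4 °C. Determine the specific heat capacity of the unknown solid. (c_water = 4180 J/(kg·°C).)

c ≈ 268 J/(kg·°C)

Setting the total heat transfer to zero:
0.325×c×(16.4 − 134) + 0.256×4180×(16.4 − 6.82) = 0
-38.22 c = -10251
c = -10251/-38.22 ≈ 268.2 J/(kg·°C)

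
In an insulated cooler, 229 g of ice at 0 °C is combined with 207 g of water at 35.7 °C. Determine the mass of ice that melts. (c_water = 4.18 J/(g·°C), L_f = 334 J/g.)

Cooling the water to 0 °C releases 207·4.18·35.7 = 30890 J.
To melt every bit of ice: 229·334 = 76486 J.
30890 J < 76486 J, so only part of the ice melts and the system sits at 0 °C.
m_melted·334 = 30890  ⇒  m_melted ≈ 92.48 g.

m_melted ≈ 92.5 g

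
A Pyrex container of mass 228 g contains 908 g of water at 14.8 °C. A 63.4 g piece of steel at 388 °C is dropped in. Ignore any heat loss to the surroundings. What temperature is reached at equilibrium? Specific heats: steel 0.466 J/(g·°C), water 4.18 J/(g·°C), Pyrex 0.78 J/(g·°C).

T_f ≈ 17.6 °C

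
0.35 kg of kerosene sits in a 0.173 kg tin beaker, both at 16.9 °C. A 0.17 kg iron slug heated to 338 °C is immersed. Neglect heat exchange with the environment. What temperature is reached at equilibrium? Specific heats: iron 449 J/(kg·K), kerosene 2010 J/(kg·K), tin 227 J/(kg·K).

T_f ≈ 46.8 °C

Let T be the final temperature. ΣQ_i = 0:
0.17×449×(T − 338) + 0.35×2010×(T − 16.9) + 0.173×227×(T − 16.9) = 0
76.33(T − 338) + 703.5(T − 16.9) + 39.27(T − 16.9) = 0
819.1 T = 38352
T ≈ 46.82 °C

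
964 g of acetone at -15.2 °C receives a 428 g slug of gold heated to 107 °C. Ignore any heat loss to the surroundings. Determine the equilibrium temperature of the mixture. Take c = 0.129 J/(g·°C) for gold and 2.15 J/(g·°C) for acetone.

With ΣQ=0 the equilibrium temperature is the m·c-weighted mean:
T_f = (55.21·107 + 2072.6·(-15.2)) / (55.21 + 2072.6)
    = -25596 / 2127.8 ≈ -12.03 °C

T_f ≈ -12.0 °C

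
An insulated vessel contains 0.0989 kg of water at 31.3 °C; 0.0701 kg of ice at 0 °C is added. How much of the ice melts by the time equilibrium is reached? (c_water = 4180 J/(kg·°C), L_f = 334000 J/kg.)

m_melted ≈ 0.0387 kg

Heat available from the water dropping to 0 °C: 0.0989×4180×31.3 = 12939 J.
To melt every bit of ice: 0.0701×334000 = 23413 J.
12939 J < 23413 J, so only part of the ice melts and the system sits at 0 °C.
m_melted×334000 = 12939  ⇒  m_melted ≈ 0.03874 kg.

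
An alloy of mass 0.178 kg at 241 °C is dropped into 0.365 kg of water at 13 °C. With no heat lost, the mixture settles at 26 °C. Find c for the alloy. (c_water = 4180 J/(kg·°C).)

m_s c (T_s − T_f) = m_water c_water (T_f − T_0):
0.178×c×(241 − 26) = 0.365×4180×(26 − 13)
38.27 c = 19834  ⇒  c ≈ 518.3 J/(kg·°C)

c ≈ 518 J/(kg·°C)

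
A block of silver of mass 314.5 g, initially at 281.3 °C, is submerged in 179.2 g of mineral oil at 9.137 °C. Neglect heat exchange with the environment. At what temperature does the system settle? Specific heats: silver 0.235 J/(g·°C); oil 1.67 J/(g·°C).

T_f ≈ 63.0 °C

Conservation of energy gives ΣQ = 0:
314.5×0.235×(T − 281.3) + 179.2×1.67×(T − 9.137) = 0
73.91(T − 281.3) + 299.26(T − 9.137) = 0
(73.91 + 299.26) T = 73.91×281.3 + 299.26×9.137
T = 23525 / 373.17 = 63 °C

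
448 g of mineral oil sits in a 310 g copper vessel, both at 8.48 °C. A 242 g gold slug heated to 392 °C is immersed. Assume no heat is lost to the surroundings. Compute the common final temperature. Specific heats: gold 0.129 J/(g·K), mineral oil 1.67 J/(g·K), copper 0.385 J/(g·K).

Net heat exchanged in the isolated system is zero:
242·0.129·(T − 392) + 448·1.67·(T − 8.48) + 310·0.385·(T − 8.48) = 0
898.73 T = 19594
T = 19594 / 898.73 = 21.8 °C

T_f ≈ 21.8 °C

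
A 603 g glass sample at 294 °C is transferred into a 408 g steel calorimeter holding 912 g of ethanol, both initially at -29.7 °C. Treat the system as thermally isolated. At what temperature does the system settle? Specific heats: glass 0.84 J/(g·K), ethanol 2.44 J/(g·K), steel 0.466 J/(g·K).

T_f ≈ 26.4 °C

Let T be the final temperature. ΣQ_i = 0:
603*0.84*(T − 294) + 912*2.44*(T − (-29.7)) + 408*0.466*(T − (-29.7)) = 0
506.52(T − 294) + 2225.3(T − (-29.7)) + 190.13(T − (-29.7)) = 0
(506.52 + 2225.3 + 190.13) T = 506.52*294 + 2225.3*(-29.7) + 190.13*(-29.7)
T ≈ 26.41 °C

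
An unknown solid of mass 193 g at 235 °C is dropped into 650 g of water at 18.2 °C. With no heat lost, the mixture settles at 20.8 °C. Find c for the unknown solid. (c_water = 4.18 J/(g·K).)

c ≈ 0.171 J/(g·K)

Energy conservation, ΣQ = 0:
193·c·(20.8 − 235) + 650·4.18·(20.8 − 18.2) = 0
-41341 c = -7064.2
c = -7064.2/-41341 ≈ 0.1709 J/(g·K)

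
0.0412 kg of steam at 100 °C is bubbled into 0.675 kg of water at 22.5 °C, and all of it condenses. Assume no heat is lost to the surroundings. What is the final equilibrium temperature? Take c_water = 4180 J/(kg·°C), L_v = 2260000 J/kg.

Taking heat into each body as positive, Σ m c ΔT = 0:
steam→water at 100 °C releases m L_v = 0.0412×2260000 = 93112; condensate cools 100→T: 0.0412×4180×(T − 100) = 172.22(T − 100); water warms: 0.675×4180×(T − 22.5) = 2821.5(T − 22.5)
2993.7 T = 93112 + 17222 + 63484 = 173817
T ≈ 58.06 °C, under the boiling point, so the assumption holds.

T_f ≈ 58.1 °C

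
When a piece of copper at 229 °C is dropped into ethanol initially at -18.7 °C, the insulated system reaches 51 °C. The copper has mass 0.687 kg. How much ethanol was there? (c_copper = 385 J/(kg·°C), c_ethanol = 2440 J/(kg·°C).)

m ≈ 0.277 kg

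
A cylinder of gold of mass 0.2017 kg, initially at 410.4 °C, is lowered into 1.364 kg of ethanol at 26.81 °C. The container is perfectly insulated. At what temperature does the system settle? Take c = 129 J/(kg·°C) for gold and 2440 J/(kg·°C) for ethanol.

T_f ≈ 29.8 °C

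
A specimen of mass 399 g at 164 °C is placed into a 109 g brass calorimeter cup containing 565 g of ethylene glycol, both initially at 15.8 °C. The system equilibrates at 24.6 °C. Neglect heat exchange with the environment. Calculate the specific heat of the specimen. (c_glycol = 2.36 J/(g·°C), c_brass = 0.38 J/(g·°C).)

Heat gained plus heat lost sum to zero:
399×c×(24.6 − 164) + 565×2.36×(24.6 − 15.8) + 109×0.38×(24.6 − 15.8) = 0
-55621 c = -12098
c = -12098/-55621 ≈ 0.2175 J/(g·°C)

c ≈ 0.218 J/(g·°C)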